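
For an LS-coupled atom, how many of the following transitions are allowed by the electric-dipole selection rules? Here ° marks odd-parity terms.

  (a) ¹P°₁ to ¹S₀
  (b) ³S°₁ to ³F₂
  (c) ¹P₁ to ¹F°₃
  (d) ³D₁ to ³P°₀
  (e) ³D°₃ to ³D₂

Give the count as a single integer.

3

(a) allowed
(b) forbidden (ΔL fails)
(c) forbidden (ΔL, ΔJ fail)
(d) allowed
(e) allowed
Total allowed: 3 of 5.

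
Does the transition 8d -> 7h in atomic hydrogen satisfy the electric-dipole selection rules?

forbidden

Initial l = 2, final l = 5, so Δl = +3. E1 requires Δl = ±1: ✗.
The transition is electric-dipole forbidden.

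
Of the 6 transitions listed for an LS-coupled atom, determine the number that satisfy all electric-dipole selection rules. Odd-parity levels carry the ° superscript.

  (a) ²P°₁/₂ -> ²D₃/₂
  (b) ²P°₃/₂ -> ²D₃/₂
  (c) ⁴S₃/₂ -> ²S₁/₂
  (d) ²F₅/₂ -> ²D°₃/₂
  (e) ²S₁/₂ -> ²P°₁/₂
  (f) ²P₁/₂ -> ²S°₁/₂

(a) allowed
(b) allowed
(c) forbidden (parity, ΔS, ΔL fail)
(d) allowed
(e) allowed
(f) allowed
Total allowed: 5 of 6.

5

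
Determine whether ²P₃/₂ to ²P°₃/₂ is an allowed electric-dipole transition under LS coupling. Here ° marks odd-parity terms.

allowed

Parity must change: even → odd — passes.
ΔS = 0: S: 1/2 → 1/2 — passes.
ΔL = 0, ±1 (not L=0↔0): L: 1 → 1, ΔL = +0 — passes.
ΔJ = 0, ±1 (not J=0↔0): J: 3/2 → 3/2, ΔJ = +0 — passes.
All four E1 rules are satisfied.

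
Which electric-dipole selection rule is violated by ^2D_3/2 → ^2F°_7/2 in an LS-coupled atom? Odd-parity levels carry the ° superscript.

Parity must change: even → odd — ok.
ΔS = 0: S: 1/2 → 1/2 — ok.
ΔL = 0, ±1 (not L=0↔0): L: 2 → 3, ΔL = +1 — ok.
ΔJ = 0, ±1 (not J=0↔0): J: 3/2 → 7/2, ΔJ = +2 — fails.

the ΔJ = 0, ±1 rule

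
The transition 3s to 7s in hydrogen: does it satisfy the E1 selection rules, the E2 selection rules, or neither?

neither

Δl = 0 − 0 = +0; l_i + l_f = 0.
E1 (Δl = ±1): not satisfied.
E2 (Δl = 0,±2, l_i+l_f ≥ 2): not satisfied.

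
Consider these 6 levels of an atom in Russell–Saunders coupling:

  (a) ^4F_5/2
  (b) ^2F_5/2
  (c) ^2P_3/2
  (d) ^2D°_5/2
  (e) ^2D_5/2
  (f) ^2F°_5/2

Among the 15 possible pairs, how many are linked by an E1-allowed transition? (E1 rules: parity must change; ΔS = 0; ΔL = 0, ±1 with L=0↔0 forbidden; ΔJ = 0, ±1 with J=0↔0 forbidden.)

5

(a)–(b): forbidden (parity, ΔS).
(a)–(c): forbidden (parity, ΔS, ΔL).
(a)–(d): forbidden (ΔS).
(a)–(e): forbidden (parity, ΔS).
(a)–(f): forbidden (ΔS).
(b)–(c): forbidden (parity, ΔL).
(b)–(d): allowed.
(b)–(e): forbidden (parity).
(b)–(f): allowed.
(c)–(d): allowed.
(c)–(e): forbidden (parity).
(c)–(f): forbidden (ΔL).
(d)–(e): allowed.
(d)–(f): forbidden (parity).
(e)–(f): allowed.
Allowed pairs: 5 of 15.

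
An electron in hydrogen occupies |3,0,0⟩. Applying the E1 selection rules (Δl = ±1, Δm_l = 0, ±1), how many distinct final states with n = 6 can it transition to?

3

E1 requires Δl = ±1, so l_f ∈ {-1, 1}; with 0 ≤ l_f ≤ n_f−1 = 5, the allowed l_f values are {1}.
For l_f = 1: m_f ∈ {m_i−1, m_i, m_i+1} ∩ [−1, 1] = {-1, 0, 1} → 3 states.
Total: 3.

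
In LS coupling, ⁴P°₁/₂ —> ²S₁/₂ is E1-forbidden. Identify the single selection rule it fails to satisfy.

Reading off the term symbols: S 3/2→1/2, L 1→0, J 1/2→1/2, parity odd→even.
Parity must change: odd → even — satisfied.
ΔS = 0: S: 3/2 → 1/2 — violated.
ΔL = 0, ±1 (not L=0↔0): L: 1 → 0, ΔL = -1 — satisfied.
ΔJ = 0, ±1 (not J=0↔0): J: 1/2 → 1/2, ΔJ = +0 — satisfied.

the ΔS = 0 rule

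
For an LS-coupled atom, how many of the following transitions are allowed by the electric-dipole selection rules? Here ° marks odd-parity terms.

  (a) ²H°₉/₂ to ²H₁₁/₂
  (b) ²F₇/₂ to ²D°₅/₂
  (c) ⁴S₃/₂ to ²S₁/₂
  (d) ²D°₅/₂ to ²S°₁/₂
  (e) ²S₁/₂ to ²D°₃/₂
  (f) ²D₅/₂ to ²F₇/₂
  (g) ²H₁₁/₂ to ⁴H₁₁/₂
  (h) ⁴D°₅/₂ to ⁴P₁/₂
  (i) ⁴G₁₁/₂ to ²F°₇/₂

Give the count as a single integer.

2

(a) allowed
(b) allowed
(c) forbidden (parity, ΔS, ΔL fail)
(d) forbidden (parity, ΔL, ΔJ fail)
(e) forbidden (ΔL fails)
(f) forbidden (parity fails)
(g) forbidden (parity, ΔS fail)
(h) forbidden (ΔJ fails)
(i) forbidden (ΔS, ΔJ fail)
Total allowed: 2 of 9.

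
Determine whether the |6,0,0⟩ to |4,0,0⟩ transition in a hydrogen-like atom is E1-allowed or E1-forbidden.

forbidden

Δl = 0 − 0 = +0; the E1 rule Δl = ±1 is ✗.
Δm_l = 0 − (0) = +0. E1 requires Δm_l = 0, ±1: ✓.
The transition is electric-dipole forbidden.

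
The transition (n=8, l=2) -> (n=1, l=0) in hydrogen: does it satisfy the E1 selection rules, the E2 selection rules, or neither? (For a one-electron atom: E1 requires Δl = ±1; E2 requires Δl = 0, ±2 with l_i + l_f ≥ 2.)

Δl = 0 − 2 = -2; l_i + l_f = 2.
E1 (Δl = ±1): not satisfied.
E2 (Δl = 0,±2, l_i+l_f ≥ 2): satisfied.

E2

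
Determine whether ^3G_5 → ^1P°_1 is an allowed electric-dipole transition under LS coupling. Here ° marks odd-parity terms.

forbidden

Parity must change: even → odd — passes.
ΔS = 0: S: 1 → 0 — fails.
ΔL = 0, ±1 (not L=0↔0): L: 4 → 1, ΔL = -3 — fails.
ΔJ = 0, ±1 (not J=0↔0): J: 5 → 1, ΔJ = -4 — fails.
Rule(s) violated: ΔS, ΔL, ΔJ.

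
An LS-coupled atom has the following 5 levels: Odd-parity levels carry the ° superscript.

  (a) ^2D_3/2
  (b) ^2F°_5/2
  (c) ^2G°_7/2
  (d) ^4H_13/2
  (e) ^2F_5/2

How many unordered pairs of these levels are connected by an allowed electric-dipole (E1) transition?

(a)–(b): allowed.
(a)–(c): forbidden (ΔL, ΔJ).
(a)–(d): forbidden (parity, ΔS, ΔL, ΔJ).
(a)–(e): forbidden (parity).
(b)–(c): forbidden (parity).
(b)–(d): forbidden (ΔS, ΔL, ΔJ).
(b)–(e): allowed.
(c)–(d): forbidden (ΔS, ΔJ).
(c)–(e): allowed.
(d)–(e): forbidden (parity, ΔS, ΔL, ΔJ).
Allowed pairs: 3 of 10.

3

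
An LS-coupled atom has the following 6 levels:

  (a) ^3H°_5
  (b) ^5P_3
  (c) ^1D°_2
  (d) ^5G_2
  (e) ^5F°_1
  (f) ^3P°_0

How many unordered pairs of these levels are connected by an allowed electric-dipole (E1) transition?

1

(a)–(b): forbidden (ΔS, ΔL, ΔJ).
(a)–(c): forbidden (parity, ΔS, ΔL, ΔJ).
(a)–(d): forbidden (ΔS, ΔJ).
(a)–(e): forbidden (parity, ΔS, ΔL, ΔJ).
(a)–(f): forbidden (parity, ΔL, ΔJ).
(b)–(c): forbidden (ΔS).
(b)–(d): forbidden (parity, ΔL).
(b)–(e): forbidden (ΔL, ΔJ).
(b)–(f): forbidden (ΔS, ΔJ).
(c)–(d): forbidden (ΔS, ΔL).
(c)–(e): forbidden (parity, ΔS).
(c)–(f): forbidden (parity, ΔS, ΔJ).
(d)–(e): allowed.
(d)–(f): forbidden (ΔS, ΔL, ΔJ).
(e)–(f): forbidden (parity, ΔS, ΔL).
Allowed pairs: 1 of 15.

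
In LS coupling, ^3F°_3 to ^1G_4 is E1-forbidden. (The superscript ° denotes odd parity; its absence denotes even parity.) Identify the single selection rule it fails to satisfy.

the ΔS = 0 rule

Reading off the term symbols: S 1→0, L 3→4, J 3→4, parity odd→even.
Parity must change: odd → even — passes.
ΔS = 0: S: 1 → 0 — fails.
ΔL = 0, ±1 (not L=0↔0): L: 3 → 4, ΔL = +1 — passes.
ΔJ = 0, ±1 (not J=0↔0): J: 3 → 4, ΔJ = +1 — passes.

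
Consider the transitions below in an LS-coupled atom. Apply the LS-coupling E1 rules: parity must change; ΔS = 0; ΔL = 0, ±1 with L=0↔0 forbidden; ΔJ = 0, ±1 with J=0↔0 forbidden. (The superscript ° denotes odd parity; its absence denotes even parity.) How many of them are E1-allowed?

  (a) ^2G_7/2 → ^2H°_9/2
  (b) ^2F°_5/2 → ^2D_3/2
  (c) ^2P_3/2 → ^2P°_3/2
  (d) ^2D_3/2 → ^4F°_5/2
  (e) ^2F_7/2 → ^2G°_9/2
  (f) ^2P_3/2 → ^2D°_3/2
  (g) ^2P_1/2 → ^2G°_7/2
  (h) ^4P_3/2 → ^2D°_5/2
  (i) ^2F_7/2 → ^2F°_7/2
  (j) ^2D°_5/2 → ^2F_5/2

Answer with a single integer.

(a) allowed
(b) allowed
(c) allowed
(d) forbidden (ΔS fails)
(e) allowed
(f) allowed
(g) forbidden (ΔL, ΔJ fail)
(h) forbidden (ΔS fails)
(i) allowed
(j) allowed
Total allowed: 7 of 10.

7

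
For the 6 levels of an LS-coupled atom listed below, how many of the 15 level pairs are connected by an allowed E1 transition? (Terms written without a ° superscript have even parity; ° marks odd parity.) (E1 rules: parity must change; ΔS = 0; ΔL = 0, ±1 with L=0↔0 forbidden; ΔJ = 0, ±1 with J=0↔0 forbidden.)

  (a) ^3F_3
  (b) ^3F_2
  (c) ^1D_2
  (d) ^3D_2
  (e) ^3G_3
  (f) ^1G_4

(a)–(b): forbidden (parity).
(a)–(c): forbidden (parity, ΔS).
(a)–(d): forbidden (parity).
(a)–(e): forbidden (parity).
(a)–(f): forbidden (parity, ΔS).
(b)–(c): forbidden (parity, ΔS).
(b)–(d): forbidden (parity).
(b)–(e): forbidden (parity).
(b)–(f): forbidden (parity, ΔS, ΔJ).
(c)–(d): forbidden (parity, ΔS).
(c)–(e): forbidden (parity, ΔS, ΔL).
(c)–(f): forbidden (parity, ΔL, ΔJ).
(d)–(e): forbidden (parity, ΔL).
(d)–(f): forbidden (parity, ΔS, ΔL, ΔJ).
(e)–(f): forbidden (parity, ΔS).
Allowed pairs: 0 of 15.

0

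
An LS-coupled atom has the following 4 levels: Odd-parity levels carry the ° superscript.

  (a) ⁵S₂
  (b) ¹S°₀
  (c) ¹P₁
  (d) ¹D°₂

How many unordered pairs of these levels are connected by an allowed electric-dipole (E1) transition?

2

(a)–(b): forbidden (ΔS, ΔL, ΔJ).
(a)–(c): forbidden (parity, ΔS).
(a)–(d): forbidden (ΔS, ΔL).
(b)–(c): allowed.
(b)–(d): forbidden (parity, ΔL, ΔJ).
(c)–(d): allowed.
Allowed pairs: 2 of 6.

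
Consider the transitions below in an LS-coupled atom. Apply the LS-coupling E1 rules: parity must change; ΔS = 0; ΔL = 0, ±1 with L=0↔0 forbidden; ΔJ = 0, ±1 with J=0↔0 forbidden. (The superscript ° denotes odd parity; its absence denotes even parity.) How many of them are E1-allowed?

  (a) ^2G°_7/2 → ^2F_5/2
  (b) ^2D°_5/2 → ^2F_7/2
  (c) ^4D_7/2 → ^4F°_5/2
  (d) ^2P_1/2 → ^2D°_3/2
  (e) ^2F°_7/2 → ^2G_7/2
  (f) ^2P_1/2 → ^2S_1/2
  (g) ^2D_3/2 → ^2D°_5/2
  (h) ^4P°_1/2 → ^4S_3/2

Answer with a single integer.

(a) allowed
(b) allowed
(c) allowed
(d) allowed
(e) allowed
(f) forbidden (parity fails)
(g) allowed
(h) allowed
Total allowed: 7 of 8.

7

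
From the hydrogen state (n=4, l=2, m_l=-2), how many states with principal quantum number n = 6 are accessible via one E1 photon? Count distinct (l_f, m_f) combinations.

4

E1 requires Δl = ±1, so l_f ∈ {1, 3}; with 0 ≤ l_f ≤ n_f−1 = 5, the allowed l_f values are {1, 3}.
For l_f = 1: m_f ∈ {m_i−1, m_i, m_i+1} ∩ [−1, 1] = {-1} → 1 state.
For l_f = 3: m_f ∈ {m_i−1, m_i, m_i+1} ∩ [−3, 3] = {-3, -2, -1} → 3 states.
Total: 4.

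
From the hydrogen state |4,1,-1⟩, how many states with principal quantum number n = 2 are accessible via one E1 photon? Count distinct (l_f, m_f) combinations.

E1 requires Δl = ±1, so l_f ∈ {0, 2}; with 0 ≤ l_f ≤ n_f−1 = 1, the allowed l_f values are {0}.
For l_f = 0: m_f ∈ {m_i−1, m_i, m_i+1} ∩ [−0, 0] = {0} → 1 state.
Total: 1.

1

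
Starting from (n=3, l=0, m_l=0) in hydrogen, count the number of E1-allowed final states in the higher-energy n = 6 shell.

E1 requires Δl = ±1, so l_f ∈ {-1, 1}; with 0 ≤ l_f ≤ n_f−1 = 5, the allowed l_f values are {1}.
For l_f = 1: m_f ∈ {m_i−1, m_i, m_i+1} ∩ [−1, 1] = {-1, 0, 1} → 3 states.
Total: 3.

3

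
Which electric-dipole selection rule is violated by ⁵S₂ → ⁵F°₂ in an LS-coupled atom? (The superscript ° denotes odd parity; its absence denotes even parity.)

Parity must change: even → odd — satisfied.
ΔS = 0: S: 2 → 2 — satisfied.
ΔL = 0, ±1 (not L=0↔0): L: 0 → 3, ΔL = +3 — violated.
ΔJ = 0, ±1 (not J=0↔0): J: 2 → 2, ΔJ = +0 — satisfied.

the ΔL = 0, ±1 rule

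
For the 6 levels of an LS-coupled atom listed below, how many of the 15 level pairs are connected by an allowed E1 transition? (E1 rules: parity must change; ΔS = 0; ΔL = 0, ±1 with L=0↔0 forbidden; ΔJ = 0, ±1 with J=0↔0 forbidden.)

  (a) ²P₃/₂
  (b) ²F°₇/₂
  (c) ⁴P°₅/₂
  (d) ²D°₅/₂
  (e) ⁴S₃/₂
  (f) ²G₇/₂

(a)–(b): forbidden (ΔL, ΔJ).
(a)–(c): forbidden (ΔS).
(a)–(d): allowed.
(a)–(e): forbidden (parity, ΔS).
(a)–(f): forbidden (parity, ΔL, ΔJ).
(b)–(c): forbidden (parity, ΔS, ΔL).
(b)–(d): forbidden (parity).
(b)–(e): forbidden (ΔS, ΔL, ΔJ).
(b)–(f): allowed.
(c)–(d): forbidden (parity, ΔS).
(c)–(e): allowed.
(c)–(f): forbidden (ΔS, ΔL).
(d)–(e): forbidden (ΔS, ΔL).
(d)–(f): forbidden (ΔL).
(e)–(f): forbidden (parity, ΔS, ΔL, ΔJ).
Allowed pairs: 3 of 15.

3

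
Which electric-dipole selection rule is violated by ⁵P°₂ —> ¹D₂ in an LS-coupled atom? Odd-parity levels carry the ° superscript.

Reading off the term symbols: S 2→0, L 1→2, J 2→2, parity odd→even.
Parity must change: odd → even — ok.
ΔS = 0: S: 2 → 0 — fails.
ΔL = 0, ±1 (not L=0↔0): L: 1 → 2, ΔL = +1 — ok.
ΔJ = 0, ±1 (not J=0↔0): J: 2 → 2, ΔJ = +0 — ok.

the ΔS = 0 rule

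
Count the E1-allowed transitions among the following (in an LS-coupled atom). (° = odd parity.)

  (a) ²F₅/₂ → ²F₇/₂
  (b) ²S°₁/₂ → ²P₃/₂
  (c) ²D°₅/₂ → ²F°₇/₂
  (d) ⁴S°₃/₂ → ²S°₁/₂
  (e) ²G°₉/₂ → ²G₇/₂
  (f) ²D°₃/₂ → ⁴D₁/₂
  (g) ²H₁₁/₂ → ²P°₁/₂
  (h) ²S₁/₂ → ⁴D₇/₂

(a) forbidden (parity fails)
(b) allowed
(c) forbidden (parity fails)
(d) forbidden (parity, ΔS, ΔL fail)
(e) allowed
(f) forbidden (ΔS fails)
(g) forbidden (ΔL, ΔJ fail)
(h) forbidden (parity, ΔS, ΔL, ΔJ fail)
Total allowed: 2 of 8.

2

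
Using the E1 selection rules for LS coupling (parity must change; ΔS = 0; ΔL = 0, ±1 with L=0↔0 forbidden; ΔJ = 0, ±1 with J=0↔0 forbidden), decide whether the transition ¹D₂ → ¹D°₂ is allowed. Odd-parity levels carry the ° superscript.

allowed

Initial level: S=0, L=2, J=2, parity even. Final level: S=0, L=2, J=2, parity odd.
Parity must change: even → odd — satisfied.
ΔS = 0: S: 0 → 0 — satisfied.
ΔL = 0, ±1 (not L=0↔0): L: 2 → 2, ΔL = +0 — satisfied.
ΔJ = 0, ±1 (not J=0↔0): J: 2 → 2, ΔJ = +0 — satisfied.
All four E1 rules are satisfied.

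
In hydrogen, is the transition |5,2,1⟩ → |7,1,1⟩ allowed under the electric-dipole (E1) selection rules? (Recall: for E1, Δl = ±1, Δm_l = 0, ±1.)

l: 2 → 1 (Δl = -1). Δl = ±1 ✓.
Δm_l = 1 − (1) = +0. E1 requires Δm_l = 0, ±1: ✓.
All E1 selection rules are satisfied.

allowed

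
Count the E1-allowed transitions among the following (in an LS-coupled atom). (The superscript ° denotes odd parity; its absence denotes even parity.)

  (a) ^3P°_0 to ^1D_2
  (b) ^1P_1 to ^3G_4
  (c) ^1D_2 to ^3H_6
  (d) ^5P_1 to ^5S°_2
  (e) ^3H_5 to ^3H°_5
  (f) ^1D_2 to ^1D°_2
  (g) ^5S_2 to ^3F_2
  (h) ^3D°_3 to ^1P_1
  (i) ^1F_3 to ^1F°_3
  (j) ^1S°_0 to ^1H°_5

(a) forbidden (ΔS, ΔJ fail)
(b) forbidden (parity, ΔS, ΔL, ΔJ fail)
(c) forbidden (parity, ΔS, ΔL, ΔJ fail)
(d) allowed
(e) allowed
(f) allowed
(g) forbidden (parity, ΔS, ΔL fail)
(h) forbidden (ΔS, ΔJ fail)
(i) allowed
(j) forbidden (parity, ΔL, ΔJ fail)
Total allowed: 4 of 10.

4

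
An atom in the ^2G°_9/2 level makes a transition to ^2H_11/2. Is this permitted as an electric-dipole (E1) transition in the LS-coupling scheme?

Initial level: S=1/2, L=4, J=9/2, parity odd. Final level: S=1/2, L=5, J=11/2, parity even.
ΔS = 0: S: 1/2 → 1/2 — passes.
Parity must change: odd → even — passes.
ΔL = 0, ±1 (not L=0↔0): L: 4 → 5, ΔL = +1 — passes.
ΔJ = 0, ±1 (not J=0↔0): J: 9/2 → 11/2, ΔJ = +1 — passes.
All four E1 rules are satisfied.

allowed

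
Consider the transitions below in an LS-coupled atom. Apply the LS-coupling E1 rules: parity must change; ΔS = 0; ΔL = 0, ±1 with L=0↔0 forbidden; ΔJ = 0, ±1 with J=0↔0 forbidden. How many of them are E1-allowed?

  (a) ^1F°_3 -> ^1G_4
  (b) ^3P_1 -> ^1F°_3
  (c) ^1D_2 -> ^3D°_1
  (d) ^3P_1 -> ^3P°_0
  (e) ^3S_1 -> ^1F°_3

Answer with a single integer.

(a) allowed
(b) forbidden (ΔS, ΔL, ΔJ fail)
(c) forbidden (ΔS fails)
(d) allowed
(e) forbidden (ΔS, ΔL, ΔJ fail)
Total allowed: 2 of 5.

2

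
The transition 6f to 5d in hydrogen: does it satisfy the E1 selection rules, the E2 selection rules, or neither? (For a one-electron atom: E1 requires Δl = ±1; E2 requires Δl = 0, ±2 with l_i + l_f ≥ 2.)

E1

Δl = 2 − 3 = -1; l_i + l_f = 5.
E1 (Δl = ±1): satisfied.
E2 (Δl = 0,±2, l_i+l_f ≥ 2): not satisfied.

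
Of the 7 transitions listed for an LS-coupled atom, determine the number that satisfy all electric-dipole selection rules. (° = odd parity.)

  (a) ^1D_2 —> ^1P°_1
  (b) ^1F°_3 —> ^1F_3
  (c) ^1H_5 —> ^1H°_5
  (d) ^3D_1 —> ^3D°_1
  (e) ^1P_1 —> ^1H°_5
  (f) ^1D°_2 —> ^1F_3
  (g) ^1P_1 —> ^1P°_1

(a) allowed
(b) allowed
(c) allowed
(d) allowed
(e) forbidden (ΔL, ΔJ fail)
(f) allowed
(g) allowed
Total allowed: 6 of 7.

6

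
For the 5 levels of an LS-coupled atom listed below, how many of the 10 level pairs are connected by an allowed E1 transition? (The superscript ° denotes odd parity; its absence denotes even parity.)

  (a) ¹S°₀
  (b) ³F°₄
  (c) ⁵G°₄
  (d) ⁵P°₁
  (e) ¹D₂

(a)–(b): forbidden (parity, ΔS, ΔL, ΔJ).
(a)–(c): forbidden (parity, ΔS, ΔL, ΔJ).
(a)–(d): forbidden (parity, ΔS).
(a)–(e): forbidden (ΔL, ΔJ).
(b)–(c): forbidden (parity, ΔS).
(b)–(d): forbidden (parity, ΔS, ΔL, ΔJ).
(b)–(e): forbidden (ΔS, ΔJ).
(c)–(d): forbidden (parity, ΔL, ΔJ).
(c)–(e): forbidden (ΔS, ΔL, ΔJ).
(d)–(e): forbidden (ΔS).
Allowed pairs: 0 of 10.

0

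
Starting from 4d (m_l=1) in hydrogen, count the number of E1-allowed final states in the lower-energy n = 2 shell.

2

E1 requires Δl = ±1, so l_f ∈ {1, 3}; with 0 ≤ l_f ≤ n_f−1 = 1, the allowed l_f values are {1}.
For l_f = 1: m_f ∈ {m_i−1, m_i, m_i+1} ∩ [−1, 1] = {0, 1} → 2 states.
Total: 2.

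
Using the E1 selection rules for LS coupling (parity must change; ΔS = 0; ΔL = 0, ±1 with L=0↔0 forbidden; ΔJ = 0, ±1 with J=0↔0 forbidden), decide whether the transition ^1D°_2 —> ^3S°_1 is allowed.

Parity must change: odd → odd — violated.
ΔS = 0: S: 0 → 1 — violated.
ΔL = 0, ±1 (not L=0↔0): L: 2 → 0, ΔL = -2 — violated.
ΔJ = 0, ±1 (not J=0↔0): J: 2 → 1, ΔJ = -1 — satisfied.
Rule(s) violated: parity, ΔS, ΔL.

forbidden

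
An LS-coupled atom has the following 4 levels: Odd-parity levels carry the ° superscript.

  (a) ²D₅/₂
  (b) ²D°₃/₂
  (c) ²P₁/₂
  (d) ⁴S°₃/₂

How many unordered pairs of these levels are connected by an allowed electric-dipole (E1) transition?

2

(a)–(b): allowed.
(a)–(c): forbidden (parity, ΔJ).
(a)–(d): forbidden (ΔS, ΔL).
(b)–(c): allowed.
(b)–(d): forbidden (parity, ΔS, ΔL).
(c)–(d): forbidden (ΔS).
Allowed pairs: 2 of 6.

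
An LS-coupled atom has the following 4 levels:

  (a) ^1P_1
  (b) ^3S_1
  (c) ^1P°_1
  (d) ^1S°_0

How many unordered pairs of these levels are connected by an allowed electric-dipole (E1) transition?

2

(a)–(b): forbidden (parity, ΔS).
(a)–(c): allowed.
(a)–(d): allowed.
(b)–(c): forbidden (ΔS).
(b)–(d): forbidden (ΔS, ΔL).
(c)–(d): forbidden (parity).
Allowed pairs: 2 of 6.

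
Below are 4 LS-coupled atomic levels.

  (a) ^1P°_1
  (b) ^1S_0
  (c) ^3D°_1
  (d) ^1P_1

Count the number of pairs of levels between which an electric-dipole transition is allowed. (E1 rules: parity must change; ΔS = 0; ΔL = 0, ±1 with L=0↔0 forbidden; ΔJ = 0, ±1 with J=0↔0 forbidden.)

(a)–(b): allowed.
(a)–(c): forbidden (parity, ΔS).
(a)–(d): allowed.
(b)–(c): forbidden (ΔS, ΔL).
(b)–(d): forbidden (parity).
(c)–(d): forbidden (ΔS).
Allowed pairs: 2 of 6.

2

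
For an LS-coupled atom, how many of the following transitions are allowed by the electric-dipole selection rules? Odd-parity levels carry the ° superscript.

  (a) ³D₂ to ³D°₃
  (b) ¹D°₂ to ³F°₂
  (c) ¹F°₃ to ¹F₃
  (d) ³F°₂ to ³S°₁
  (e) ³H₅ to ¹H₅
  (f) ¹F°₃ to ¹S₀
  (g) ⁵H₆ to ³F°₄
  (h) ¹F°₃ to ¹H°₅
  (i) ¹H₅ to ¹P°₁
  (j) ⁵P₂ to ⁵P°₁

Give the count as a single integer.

3

(a) allowed
(b) forbidden (parity, ΔS fail)
(c) allowed
(d) forbidden (parity, ΔL fail)
(e) forbidden (parity, ΔS fail)
(f) forbidden (ΔL, ΔJ fail)
(g) forbidden (ΔS, ΔL, ΔJ fail)
(h) forbidden (parity, ΔL, ΔJ fail)
(i) forbidden (ΔL, ΔJ fail)
(j) allowed
Total allowed: 3 of 10.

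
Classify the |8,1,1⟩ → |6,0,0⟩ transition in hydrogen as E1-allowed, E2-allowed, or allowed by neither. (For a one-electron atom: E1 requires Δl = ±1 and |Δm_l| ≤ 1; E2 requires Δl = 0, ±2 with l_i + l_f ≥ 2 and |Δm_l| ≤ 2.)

E1

Δl = 0 − 1 = -1; l_i + l_f = 1.
Δm_l = -1.
E1 (Δl = ±1, |Δm_l| ≤ 1): satisfied.
E2 (Δl = 0,±2, l_i+l_f ≥ 2, |Δm_l| ≤ 2): not satisfied.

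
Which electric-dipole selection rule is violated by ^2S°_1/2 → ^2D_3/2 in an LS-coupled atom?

Parity must change: odd → even — ok.
ΔL = 0, ±1 (not L=0↔0): L: 0 → 2, ΔL = +2 — fails.
ΔJ = 0, ±1 (not J=0↔0): J: 1/2 → 3/2, ΔJ = +1 — ok.
ΔS = 0: S: 1/2 → 1/2 — ok.

the ΔL = 0, ±1 rule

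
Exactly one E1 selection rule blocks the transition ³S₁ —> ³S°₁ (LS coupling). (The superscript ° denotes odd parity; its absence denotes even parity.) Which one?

the L=0 ↔ L=0 exclusion

Parity must change: even → odd — passes.
ΔS = 0: S: 1 → 1 — passes.
ΔL = 0, ±1 (not L=0↔0): L: 0 → 0, ΔL = +0 — fails.
ΔJ = 0, ±1 (not J=0↔0): J: 1 → 1, ΔJ = +0 — passes.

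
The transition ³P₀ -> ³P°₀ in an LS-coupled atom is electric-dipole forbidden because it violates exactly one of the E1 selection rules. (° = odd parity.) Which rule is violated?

ΔL = 0, ±1 (not L=0↔0): L: 1 → 1, ΔL = +0 — passes.
ΔJ = 0, ±1 (not J=0↔0): J: 0 → 0, ΔJ = +0 — fails.
Parity must change: even → odd — passes.
ΔS = 0: S: 1 → 1 — passes.

the J=0 ↔ J=0 exclusion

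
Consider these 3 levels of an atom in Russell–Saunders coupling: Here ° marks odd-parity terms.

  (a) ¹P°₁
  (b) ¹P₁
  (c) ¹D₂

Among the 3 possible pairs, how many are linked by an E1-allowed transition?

(a)–(b): allowed.
(a)–(c): allowed.
(b)–(c): forbidden (parity).
Allowed pairs: 2 of 3.

2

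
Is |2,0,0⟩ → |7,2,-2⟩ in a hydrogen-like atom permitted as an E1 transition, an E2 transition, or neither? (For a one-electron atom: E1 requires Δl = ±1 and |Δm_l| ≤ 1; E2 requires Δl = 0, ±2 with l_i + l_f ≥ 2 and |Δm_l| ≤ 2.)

Δl = 2 − 0 = +2; l_i + l_f = 2.
Δm_l = -2.
E1 (Δl = ±1, |Δm_l| ≤ 1): not satisfied.
E2 (Δl = 0,±2, l_i+l_f ≥ 2, |Δm_l| ≤ 2): satisfied.

E2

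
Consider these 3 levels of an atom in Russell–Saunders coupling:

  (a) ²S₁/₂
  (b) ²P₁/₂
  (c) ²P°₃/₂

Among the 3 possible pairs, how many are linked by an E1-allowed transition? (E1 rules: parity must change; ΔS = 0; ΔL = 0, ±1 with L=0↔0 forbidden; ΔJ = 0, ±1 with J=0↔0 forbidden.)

(a)–(b): forbidden (parity).
(a)–(c): allowed.
(b)–(c): allowed.
Allowed pairs: 2 of 3.

2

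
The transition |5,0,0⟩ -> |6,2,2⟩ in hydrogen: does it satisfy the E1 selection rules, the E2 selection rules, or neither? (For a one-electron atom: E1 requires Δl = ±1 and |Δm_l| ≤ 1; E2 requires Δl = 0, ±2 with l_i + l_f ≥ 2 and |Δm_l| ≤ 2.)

E2

Δl = 2 − 0 = +2; l_i + l_f = 2.
Δm_l = +2.
E1 (Δl = ±1, |Δm_l| ≤ 1): not satisfied.
E2 (Δl = 0,±2, l_i+l_f ≥ 2, |Δm_l| ≤ 2): satisfied.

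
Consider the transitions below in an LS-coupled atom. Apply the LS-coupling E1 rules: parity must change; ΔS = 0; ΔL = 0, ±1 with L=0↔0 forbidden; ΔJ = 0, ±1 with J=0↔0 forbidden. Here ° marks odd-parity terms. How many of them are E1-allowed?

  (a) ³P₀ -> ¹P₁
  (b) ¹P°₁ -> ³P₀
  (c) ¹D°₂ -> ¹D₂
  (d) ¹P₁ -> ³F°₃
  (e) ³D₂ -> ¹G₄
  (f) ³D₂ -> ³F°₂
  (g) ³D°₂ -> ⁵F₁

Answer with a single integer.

(a) forbidden (parity, ΔS fail)
(b) forbidden (ΔS fails)
(c) allowed
(d) forbidden (ΔS, ΔL, ΔJ fail)
(e) forbidden (parity, ΔS, ΔL, ΔJ fail)
(f) allowed
(g) forbidden (ΔS fails)
Total allowed: 2 of 7.

2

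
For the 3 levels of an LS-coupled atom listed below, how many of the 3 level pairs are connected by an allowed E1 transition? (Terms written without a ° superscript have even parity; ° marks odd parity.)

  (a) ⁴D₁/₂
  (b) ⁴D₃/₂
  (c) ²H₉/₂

(a)–(b): forbidden (parity).
(a)–(c): forbidden (parity, ΔS, ΔL, ΔJ).
(b)–(c): forbidden (parity, ΔS, ΔL, ΔJ).
Allowed pairs: 0 of 3.

0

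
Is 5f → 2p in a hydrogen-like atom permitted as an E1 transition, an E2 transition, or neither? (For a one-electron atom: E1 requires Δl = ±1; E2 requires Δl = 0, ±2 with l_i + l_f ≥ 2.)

Δl = 1 − 3 = -2; l_i + l_f = 4.
E1 (Δl = ±1): not satisfied.
E2 (Δl = 0,±2, l_i+l_f ≥ 2): satisfied.

E2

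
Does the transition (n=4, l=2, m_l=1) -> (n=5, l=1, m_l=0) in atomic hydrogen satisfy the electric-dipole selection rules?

allowed

Δl = 1 − 2 = -1; the E1 rule Δl = ±1 is ok.
m_l: 1 → 0 (Δm_l = -1). |Δm_l| ≤ 1 ok.
All E1 selection rules are satisfied.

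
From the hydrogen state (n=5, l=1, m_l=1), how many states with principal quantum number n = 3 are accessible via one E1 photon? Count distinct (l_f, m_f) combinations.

E1 requires Δl = ±1, so l_f ∈ {0, 2}; with 0 ≤ l_f ≤ n_f−1 = 2, the allowed l_f values are {0, 2}.
For l_f = 0: m_f ∈ {m_i−1, m_i, m_i+1} ∩ [−0, 0] = {0} → 1 state.
For l_f = 2: m_f ∈ {m_i−1, m_i, m_i+1} ∩ [−2, 2] = {0, 1, 2} → 3 states.
Total: 4.

4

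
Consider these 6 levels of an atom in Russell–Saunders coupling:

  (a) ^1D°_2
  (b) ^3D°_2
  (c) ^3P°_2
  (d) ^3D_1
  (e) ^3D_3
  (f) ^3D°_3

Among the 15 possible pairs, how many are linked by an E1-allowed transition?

(a)–(b): forbidden (parity, ΔS).
(a)–(c): forbidden (parity, ΔS).
(a)–(d): forbidden (ΔS).
(a)–(e): forbidden (ΔS).
(a)–(f): forbidden (parity, ΔS).
(b)–(c): forbidden (parity).
(b)–(d): allowed.
(b)–(e): allowed.
(b)–(f): forbidden (parity).
(c)–(d): allowed.
(c)–(e): allowed.
(c)–(f): forbidden (parity).
(d)–(e): forbidden (parity, ΔJ).
(d)–(f): forbidden (ΔJ).
(e)–(f): allowed.
Allowed pairs: 5 of 15.

5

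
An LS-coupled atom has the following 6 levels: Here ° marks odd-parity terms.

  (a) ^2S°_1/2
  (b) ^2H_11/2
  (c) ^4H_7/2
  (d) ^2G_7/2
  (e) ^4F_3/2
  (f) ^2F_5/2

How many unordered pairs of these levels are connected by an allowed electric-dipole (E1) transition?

0

(a)–(b): forbidden (ΔL, ΔJ).
(a)–(c): forbidden (ΔS, ΔL, ΔJ).
(a)–(d): forbidden (ΔL, ΔJ).
(a)–(e): forbidden (ΔS, ΔL).
(a)–(f): forbidden (ΔL, ΔJ).
(b)–(c): forbidden (parity, ΔS, ΔJ).
(b)–(d): forbidden (parity, ΔJ).
(b)–(e): forbidden (parity, ΔS, ΔL, ΔJ).
(b)–(f): forbidden (parity, ΔL, ΔJ).
(c)–(d): forbidden (parity, ΔS).
(c)–(e): forbidden (parity, ΔL, ΔJ).
(c)–(f): forbidden (parity, ΔS, ΔL).
(d)–(e): forbidden (parity, ΔS, ΔJ).
(d)–(f): forbidden (parity).
(e)–(f): forbidden (parity, ΔS).
Allowed pairs: 0 of 15.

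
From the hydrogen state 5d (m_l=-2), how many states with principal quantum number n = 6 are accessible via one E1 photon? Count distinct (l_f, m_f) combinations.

4

E1 requires Δl = ±1, so l_f ∈ {1, 3}; with 0 ≤ l_f ≤ n_f−1 = 5, the allowed l_f values are {1, 3}.
For l_f = 1: m_f ∈ {m_i−1, m_i, m_i+1} ∩ [−1, 1] = {-1} → 1 state.
For l_f = 3: m_f ∈ {m_i−1, m_i, m_i+1} ∩ [−3, 3] = {-3, -2, -1} → 3 states.
Total: 4.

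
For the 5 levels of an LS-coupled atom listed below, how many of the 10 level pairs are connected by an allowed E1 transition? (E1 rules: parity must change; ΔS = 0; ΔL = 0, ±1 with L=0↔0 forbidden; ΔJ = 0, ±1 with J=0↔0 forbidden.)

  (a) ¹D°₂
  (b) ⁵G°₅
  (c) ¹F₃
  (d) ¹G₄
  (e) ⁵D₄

(a)–(b): forbidden (parity, ΔS, ΔL, ΔJ).
(a)–(c): allowed.
(a)–(d): forbidden (ΔL, ΔJ).
(a)–(e): forbidden (ΔS, ΔJ).
(b)–(c): forbidden (ΔS, ΔJ).
(b)–(d): forbidden (ΔS).
(b)–(e): forbidden (ΔL).
(c)–(d): forbidden (parity).
(c)–(e): forbidden (parity, ΔS).
(d)–(e): forbidden (parity, ΔS, ΔL).
Allowed pairs: 1 of 10.

1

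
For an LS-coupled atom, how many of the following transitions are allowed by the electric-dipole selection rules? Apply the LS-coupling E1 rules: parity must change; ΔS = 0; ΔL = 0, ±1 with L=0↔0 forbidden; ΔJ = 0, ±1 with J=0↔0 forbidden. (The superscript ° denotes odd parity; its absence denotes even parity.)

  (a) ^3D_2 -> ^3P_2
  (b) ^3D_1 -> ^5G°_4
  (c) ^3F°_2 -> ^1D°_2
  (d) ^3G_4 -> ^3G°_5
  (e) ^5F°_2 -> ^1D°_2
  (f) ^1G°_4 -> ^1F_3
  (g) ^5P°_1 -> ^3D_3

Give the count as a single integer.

(a) forbidden (parity fails)
(b) forbidden (ΔS, ΔL, ΔJ fail)
(c) forbidden (parity, ΔS fail)
(d) allowed
(e) forbidden (parity, ΔS fail)
(f) allowed
(g) forbidden (ΔS, ΔJ fail)
Total allowed: 2 of 7.

2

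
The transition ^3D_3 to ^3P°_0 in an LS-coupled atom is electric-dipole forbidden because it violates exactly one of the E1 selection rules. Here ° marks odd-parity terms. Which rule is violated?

the ΔJ = 0, ±1 rule

Reading off the term symbols: S 1→1, L 2→1, J 3→0, parity even→odd.
ΔL = 0, ±1 (not L=0↔0): L: 2 → 1, ΔL = -1 — ✓.
ΔJ = 0, ±1 (not J=0↔0): J: 3 → 0, ΔJ = -3 — ✗.
Parity must change: even → odd — ✓.
ΔS = 0: S: 1 → 1 — ✓.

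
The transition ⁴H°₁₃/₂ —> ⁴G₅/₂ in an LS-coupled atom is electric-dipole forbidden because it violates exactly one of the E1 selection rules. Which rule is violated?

Parity must change: odd → even — passes.
ΔJ = 0, ±1 (not J=0↔0): J: 13/2 → 5/2, ΔJ = -4 — fails.
ΔS = 0: S: 3/2 → 3/2 — passes.
ΔL = 0, ±1 (not L=0↔0): L: 5 → 4, ΔL = -1 — passes.

the ΔJ = 0, ±1 rule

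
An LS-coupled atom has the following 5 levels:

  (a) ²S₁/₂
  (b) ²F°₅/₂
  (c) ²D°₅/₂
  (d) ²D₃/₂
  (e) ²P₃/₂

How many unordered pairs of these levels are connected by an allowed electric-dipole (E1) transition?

3

(a)–(b): forbidden (ΔL, ΔJ).
(a)–(c): forbidden (ΔL, ΔJ).
(a)–(d): forbidden (parity, ΔL).
(a)–(e): forbidden (parity).
(b)–(c): forbidden (parity).
(b)–(d): allowed.
(b)–(e): forbidden (ΔL).
(c)–(d): allowed.
(c)–(e): allowed.
(d)–(e): forbidden (parity).
Allowed pairs: 3 of 10.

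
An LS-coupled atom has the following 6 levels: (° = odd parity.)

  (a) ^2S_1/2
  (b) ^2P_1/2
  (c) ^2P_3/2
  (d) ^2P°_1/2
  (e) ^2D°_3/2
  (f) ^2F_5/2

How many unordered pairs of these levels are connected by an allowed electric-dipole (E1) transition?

6

(a)–(b): forbidden (parity).
(a)–(c): forbidden (parity).
(a)–(d): allowed.
(a)–(e): forbidden (ΔL).
(a)–(f): forbidden (parity, ΔL, ΔJ).
(b)–(c): forbidden (parity).
(b)–(d): allowed.
(b)–(e): allowed.
(b)–(f): forbidden (parity, ΔL, ΔJ).
(c)–(d): allowed.
(c)–(e): allowed.
(c)–(f): forbidden (parity, ΔL).
(d)–(e): forbidden (parity).
(d)–(f): forbidden (ΔL, ΔJ).
(e)–(f): allowed.
Allowed pairs: 6 of 15.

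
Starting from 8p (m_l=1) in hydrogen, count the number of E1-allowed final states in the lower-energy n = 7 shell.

E1 requires Δl = ±1, so l_f ∈ {0, 2}; with 0 ≤ l_f ≤ n_f−1 = 6, the allowed l_f values are {0, 2}.
For l_f = 0: m_f ∈ {m_i−1, m_i, m_i+1} ∩ [−0, 0] = {0} → 1 state.
For l_f = 2: m_f ∈ {m_i−1, m_i, m_i+1} ∩ [−2, 2] = {0, 1, 2} → 3 states.
Total: 4.

4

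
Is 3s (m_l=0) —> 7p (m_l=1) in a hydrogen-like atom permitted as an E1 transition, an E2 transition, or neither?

E1

Δl = 1 − 0 = +1; l_i + l_f = 1.
Δm_l = +1.
E1 (Δl = ±1, |Δm_l| ≤ 1): satisfied.
E2 (Δl = 0,±2, l_i+l_f ≥ 2, |Δm_l| ≤ 2): not satisfied.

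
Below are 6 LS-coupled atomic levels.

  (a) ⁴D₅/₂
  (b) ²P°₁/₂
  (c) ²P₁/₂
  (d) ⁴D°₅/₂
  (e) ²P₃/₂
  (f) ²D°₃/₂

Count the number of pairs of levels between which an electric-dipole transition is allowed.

(a)–(b): forbidden (ΔS, ΔJ).
(a)–(c): forbidden (parity, ΔS, ΔJ).
(a)–(d): allowed.
(a)–(e): forbidden (parity, ΔS).
(a)–(f): forbidden (ΔS).
(b)–(c): allowed.
(b)–(d): forbidden (parity, ΔS, ΔJ).
(b)–(e): allowed.
(b)–(f): forbidden (parity).
(c)–(d): forbidden (ΔS, ΔJ).
(c)–(e): forbidden (parity).
(c)–(f): allowed.
(d)–(e): forbidden (ΔS).
(d)–(f): forbidden (parity, ΔS).
(e)–(f): allowed.
Allowed pairs: 5 of 15.

5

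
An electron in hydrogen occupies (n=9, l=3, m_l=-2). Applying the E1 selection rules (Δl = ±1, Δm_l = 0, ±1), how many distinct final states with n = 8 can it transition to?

E1 requires Δl = ±1, so l_f ∈ {2, 4}; with 0 ≤ l_f ≤ n_f−1 = 7, the allowed l_f values are {2, 4}.
For l_f = 2: m_f ∈ {m_i−1, m_i, m_i+1} ∩ [−2, 2] = {-2, -1} → 2 states.
For l_f = 4: m_f ∈ {m_i−1, m_i, m_i+1} ∩ [−4, 4] = {-3, -2, -1} → 3 states.
Total: 5.

5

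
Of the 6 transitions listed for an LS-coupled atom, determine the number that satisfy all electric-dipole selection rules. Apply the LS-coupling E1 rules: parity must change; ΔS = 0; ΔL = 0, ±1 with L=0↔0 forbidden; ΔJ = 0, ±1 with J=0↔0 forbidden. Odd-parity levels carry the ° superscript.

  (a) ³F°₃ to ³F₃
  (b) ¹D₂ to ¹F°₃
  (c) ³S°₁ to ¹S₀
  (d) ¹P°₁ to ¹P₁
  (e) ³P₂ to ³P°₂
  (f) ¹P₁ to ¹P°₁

5

(a) allowed
(b) allowed
(c) forbidden (ΔS, ΔL fail)
(d) allowed
(e) allowed
(f) allowed
Total allowed: 5 of 6.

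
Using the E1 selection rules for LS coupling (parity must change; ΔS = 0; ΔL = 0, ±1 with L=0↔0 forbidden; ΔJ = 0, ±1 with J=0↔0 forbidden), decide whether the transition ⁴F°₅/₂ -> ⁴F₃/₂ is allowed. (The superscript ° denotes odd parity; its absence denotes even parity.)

Reading off the term symbols: S 3/2→3/2, L 3→3, J 5/2→3/2, parity odd→even.
Parity must change: odd → even — satisfied.
ΔS = 0: S: 3/2 → 3/2 — satisfied.
ΔL = 0, ±1 (not L=0↔0): L: 3 → 3, ΔL = +0 — satisfied.
ΔJ = 0, ±1 (not J=0↔0): J: 5/2 → 3/2, ΔJ = -1 — satisfied.
All four E1 rules are satisfied.

allowed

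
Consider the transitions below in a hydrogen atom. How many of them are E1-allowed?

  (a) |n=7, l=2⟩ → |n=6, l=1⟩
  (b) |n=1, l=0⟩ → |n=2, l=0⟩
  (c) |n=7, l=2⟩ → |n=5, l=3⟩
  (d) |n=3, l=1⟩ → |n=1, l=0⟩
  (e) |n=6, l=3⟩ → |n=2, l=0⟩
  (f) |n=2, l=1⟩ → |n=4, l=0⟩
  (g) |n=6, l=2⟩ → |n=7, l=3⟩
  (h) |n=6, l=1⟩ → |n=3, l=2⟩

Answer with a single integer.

6

(a) allowed
(b) forbidden — Δl = +0 (E1 requires Δl = ±1)
(c) allowed
(d) allowed
(e) forbidden — Δl = -3 (E1 requires Δl = ±1)
(f) allowed
(g) allowed
(h) allowed
Total allowed: 6 of 8.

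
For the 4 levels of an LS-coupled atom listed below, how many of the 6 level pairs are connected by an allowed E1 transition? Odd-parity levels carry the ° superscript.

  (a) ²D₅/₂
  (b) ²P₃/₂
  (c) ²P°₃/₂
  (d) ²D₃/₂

(a)–(b): forbidden (parity).
(a)–(c): allowed.
(a)–(d): forbidden (parity).
(b)–(c): allowed.
(b)–(d): forbidden (parity).
(c)–(d): allowed.
Allowed pairs: 3 of 6.

3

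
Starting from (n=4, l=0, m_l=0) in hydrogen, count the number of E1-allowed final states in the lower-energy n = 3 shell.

E1 requires Δl = ±1, so l_f ∈ {-1, 1}; with 0 ≤ l_f ≤ n_f−1 = 2, the allowed l_f values are {1}.
For l_f = 1: m_f ∈ {m_i−1, m_i, m_i+1} ∩ [−1, 1] = {-1, 0, 1} → 3 states.
Total: 3.

3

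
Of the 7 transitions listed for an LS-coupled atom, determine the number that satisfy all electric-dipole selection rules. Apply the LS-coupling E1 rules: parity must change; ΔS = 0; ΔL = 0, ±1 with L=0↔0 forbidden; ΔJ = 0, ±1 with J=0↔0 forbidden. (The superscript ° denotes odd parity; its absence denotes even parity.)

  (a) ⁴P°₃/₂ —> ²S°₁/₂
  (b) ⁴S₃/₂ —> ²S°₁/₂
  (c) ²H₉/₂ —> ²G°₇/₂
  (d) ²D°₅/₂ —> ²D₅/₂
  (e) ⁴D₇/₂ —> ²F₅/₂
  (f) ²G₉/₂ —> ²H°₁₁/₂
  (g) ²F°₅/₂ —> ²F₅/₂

(a) forbidden (parity, ΔS fail)
(b) forbidden (ΔS, ΔL fail)
(c) allowed
(d) allowed
(e) forbidden (parity, ΔS fail)
(f) allowed
(g) allowed
Total allowed: 4 of 7.

4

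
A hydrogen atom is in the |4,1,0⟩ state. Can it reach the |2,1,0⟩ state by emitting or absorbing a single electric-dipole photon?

Initial l = 1, final l = 1, so Δl = +0. E1 requires Δl = ±1: violated.
m_l: 0 → 0 (Δm_l = +0). |Δm_l| ≤ 1 satisfied.
The transition is electric-dipole forbidden.

forbidden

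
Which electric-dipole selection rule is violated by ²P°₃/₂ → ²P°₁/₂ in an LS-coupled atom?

Reading off the term symbols: S 1/2→1/2, L 1→1, J 3/2→1/2, parity odd→odd.
ΔL = 0, ±1 (not L=0↔0): L: 1 → 1, ΔL = +0 — ✓.
ΔJ = 0, ±1 (not J=0↔0): J: 3/2 → 1/2, ΔJ = -1 — ✓.
Parity must change: odd → odd — ✗.
ΔS = 0: S: 1/2 → 1/2 — ✓.

parity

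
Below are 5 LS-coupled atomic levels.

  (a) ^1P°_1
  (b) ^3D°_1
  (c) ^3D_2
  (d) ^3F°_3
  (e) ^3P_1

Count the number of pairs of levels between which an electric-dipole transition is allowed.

3

(a)–(b): forbidden (parity, ΔS).
(a)–(c): forbidden (ΔS).
(a)–(d): forbidden (parity, ΔS, ΔL, ΔJ).
(a)–(e): forbidden (ΔS).
(b)–(c): allowed.
(b)–(d): forbidden (parity, ΔJ).
(b)–(e): allowed.
(c)–(d): allowed.
(c)–(e): forbidden (parity).
(d)–(e): forbidden (ΔL, ΔJ).
Allowed pairs: 3 of 10.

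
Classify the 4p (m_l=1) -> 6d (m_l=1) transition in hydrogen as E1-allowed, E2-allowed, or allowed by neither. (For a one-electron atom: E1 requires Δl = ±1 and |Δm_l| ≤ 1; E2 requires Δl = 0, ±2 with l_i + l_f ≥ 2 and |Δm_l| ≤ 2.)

Δl = 2 − 1 = +1; l_i + l_f = 3.
Δm_l = +0.
E1 (Δl = ±1, |Δm_l| ≤ 1): satisfied.
E2 (Δl = 0,±2, l_i+l_f ≥ 2, |Δm_l| ≤ 2): not satisfied.

E1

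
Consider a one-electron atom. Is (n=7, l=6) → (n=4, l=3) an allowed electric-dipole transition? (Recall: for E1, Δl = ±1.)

forbidden

Δl = 3 − 6 = -3; the E1 rule Δl = ±1 is ✗.
The transition is electric-dipole forbidden.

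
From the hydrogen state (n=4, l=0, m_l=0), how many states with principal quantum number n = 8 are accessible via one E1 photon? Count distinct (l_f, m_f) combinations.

3

E1 requires Δl = ±1, so l_f ∈ {-1, 1}; with 0 ≤ l_f ≤ n_f−1 = 7, the allowed l_f values are {1}.
For l_f = 1: m_f ∈ {m_i−1, m_i, m_i+1} ∩ [−1, 1] = {-1, 0, 1} → 3 states.
Total: 3.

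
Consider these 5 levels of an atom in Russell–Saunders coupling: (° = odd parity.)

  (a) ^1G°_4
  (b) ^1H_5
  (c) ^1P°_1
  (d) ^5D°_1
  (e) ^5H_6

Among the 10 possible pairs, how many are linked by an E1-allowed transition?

1

(a)–(b): allowed.
(a)–(c): forbidden (parity, ΔL, ΔJ).
(a)–(d): forbidden (parity, ΔS, ΔL, ΔJ).
(a)–(e): forbidden (ΔS, ΔJ).
(b)–(c): forbidden (ΔL, ΔJ).
(b)–(d): forbidden (ΔS, ΔL, ΔJ).
(b)–(e): forbidden (parity, ΔS).
(c)–(d): forbidden (parity, ΔS).
(c)–(e): forbidden (ΔS, ΔL, ΔJ).
(d)–(e): forbidden (ΔL, ΔJ).
Allowed pairs: 1 of 10.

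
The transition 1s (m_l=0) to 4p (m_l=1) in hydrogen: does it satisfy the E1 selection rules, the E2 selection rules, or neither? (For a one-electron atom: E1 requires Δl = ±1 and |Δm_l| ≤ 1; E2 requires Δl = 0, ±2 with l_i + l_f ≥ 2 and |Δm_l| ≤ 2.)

E1

Δl = 1 − 0 = +1; l_i + l_f = 1.
Δm_l = +1.
E1 (Δl = ±1, |Δm_l| ≤ 1): satisfied.
E2 (Δl = 0,±2, l_i+l_f ≥ 2, |Δm_l| ≤ 2): not satisfied.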